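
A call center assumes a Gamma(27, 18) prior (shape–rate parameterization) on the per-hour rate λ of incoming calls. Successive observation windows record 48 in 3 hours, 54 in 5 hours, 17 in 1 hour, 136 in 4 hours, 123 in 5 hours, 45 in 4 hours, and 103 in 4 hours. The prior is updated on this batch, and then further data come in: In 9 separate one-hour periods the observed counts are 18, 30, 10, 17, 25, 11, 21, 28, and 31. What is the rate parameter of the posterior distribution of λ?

Total count: 48 + 54 + 17 + 136 + 123 + 45 + 103 = 526.
Total exposure: 3 + 5 + 1 + 4 + 5 + 4 + 4 = 26 hours.
After the first batch: Gamma(27 + 526, 18 + 26) = Gamma(553, 44).
Total count: 18 + 30 + 10 + 17 + 25 + 11 + 21 + 28 + 31 = 191.
Total exposure: 9 hours.
After the second batch: Gamma(553 + 191, 44 + 9) = Gamma(744, 53).

53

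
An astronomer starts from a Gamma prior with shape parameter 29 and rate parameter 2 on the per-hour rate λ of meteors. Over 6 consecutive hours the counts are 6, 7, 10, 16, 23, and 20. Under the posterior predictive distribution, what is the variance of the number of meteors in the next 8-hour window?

222

Total count: 6 + 7 + 10 + 16 + 23 + 20 = 82.
Total exposure: 6 hours.
The Gamma prior is conjugate for the Poisson rate, so λ | data ~ Gamma(29+82, 2+6) = Gamma(111, 8).
The posterior predictive for a window of length T is Negative Binomial with variance T·α'·(β'+T)/β'² = 8·111·16/64 = 222.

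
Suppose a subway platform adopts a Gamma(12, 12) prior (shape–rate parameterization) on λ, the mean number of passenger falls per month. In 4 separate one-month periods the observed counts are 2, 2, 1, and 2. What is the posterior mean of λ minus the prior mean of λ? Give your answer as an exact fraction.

Total count: 2 + 2 + 1 + 2 = 7.
Total exposure: 4 months.
The Gamma prior is conjugate for the Poisson rate, so λ | data ~ Gamma(12+7, 12+4) = Gamma(19, 16).
Posterior mean = 19/16 = 19/16; prior mean = 12/12 = 1. Difference = 19/16 − 1 = 3/16.

3/16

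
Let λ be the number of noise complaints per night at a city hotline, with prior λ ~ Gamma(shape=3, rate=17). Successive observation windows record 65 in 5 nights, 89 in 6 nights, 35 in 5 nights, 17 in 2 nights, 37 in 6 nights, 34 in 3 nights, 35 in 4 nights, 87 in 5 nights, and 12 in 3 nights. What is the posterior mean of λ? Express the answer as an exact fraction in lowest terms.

Total count: 65 + 89 + 35 + 17 + 37 + 34 + 35 + 87 + 12 = 411.
Total exposure: 5 + 6 + 5 + 2 + 6 + 3 + 4 + 5 + 3 = 39 nights.
Conjugate update: add total count to the shape and total exposure to the rate, giving Gamma(414, 56).
Posterior mean = α'/β' = 414/56 = 207/28.

207/28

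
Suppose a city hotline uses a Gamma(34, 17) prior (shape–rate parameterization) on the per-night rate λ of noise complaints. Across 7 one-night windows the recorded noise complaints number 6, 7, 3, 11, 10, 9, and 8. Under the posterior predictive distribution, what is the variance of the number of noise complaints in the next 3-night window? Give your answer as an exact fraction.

Total count: 6 + 7 + 3 + 11 + 10 + 9 + 8 = 54.
Total exposure: 7 nights.
The Gamma prior is conjugate for the Poisson rate, so λ | data ~ Gamma(34+54, 17+7) = Gamma(88, 24).
The posterior predictive for a window of length T is Negative Binomial with variance T·α'·(β'+T)/β'² = 3·88·27/576 = 99/8.

99/8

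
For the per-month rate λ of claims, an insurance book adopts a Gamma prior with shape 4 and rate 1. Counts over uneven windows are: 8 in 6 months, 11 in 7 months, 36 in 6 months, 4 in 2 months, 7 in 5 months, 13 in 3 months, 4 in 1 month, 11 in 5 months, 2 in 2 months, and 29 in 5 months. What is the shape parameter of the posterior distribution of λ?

129

Total count: 8 + 11 + 36 + 4 + 7 + 13 + 4 + 11 + 2 + 29 = 125.
Total exposure: 6 + 7 + 6 + 2 + 5 + 3 + 1 + 5 + 2 + 5 = 42 months.
Conjugate update: add total count to the shape and total exposure to the rate, giving Gamma(129, 43).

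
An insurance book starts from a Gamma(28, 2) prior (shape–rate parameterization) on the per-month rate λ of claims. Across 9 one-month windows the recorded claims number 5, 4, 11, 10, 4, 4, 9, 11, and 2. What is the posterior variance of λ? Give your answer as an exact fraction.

8/11

Total count: 5 + 4 + 11 + 10 + 4 + 4 + 9 + 11 + 2 = 60.
Total exposure: 9 months.
Gamma(α, β) with Poisson data over total exposure Σt gives posterior Gamma(α+Σx, β+Σt) = Gamma(88, 11).
Posterior variance = α'/β'² = 88/121 = 8/11.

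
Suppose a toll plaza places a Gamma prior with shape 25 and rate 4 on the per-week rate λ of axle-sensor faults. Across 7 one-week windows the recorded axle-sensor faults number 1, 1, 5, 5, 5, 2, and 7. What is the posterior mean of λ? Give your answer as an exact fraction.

Total count: 1 + 1 + 5 + 5 + 5 + 2 + 7 = 26.
Total exposure: 7 weeks.
Posterior: α' = 25 + 26 = 51, β' = 4 + 7 = 11.
Posterior mean = α'/β' = 51/11.

51/11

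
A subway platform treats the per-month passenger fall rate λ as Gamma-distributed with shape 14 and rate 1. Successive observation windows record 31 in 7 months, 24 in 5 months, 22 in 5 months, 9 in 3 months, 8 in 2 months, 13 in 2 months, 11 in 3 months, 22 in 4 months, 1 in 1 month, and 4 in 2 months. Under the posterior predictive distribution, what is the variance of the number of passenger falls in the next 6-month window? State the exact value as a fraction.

39114/1225

Total count: 31 + 24 + 22 + 9 + 8 + 13 + 11 + 22 + 1 + 4 = 145.
Total exposure: 7 + 5 + 5 + 3 + 2 + 2 + 3 + 4 + 1 + 2 = 34 months.
The Gamma prior is conjugate for the Poisson rate, so λ | data ~ Gamma(14+145, 1+34) = Gamma(159, 35).
The posterior predictive for a window of length T is Negative Binomial with variance T·α'·(β'+T)/β'² = 6·159·41/1225 = 39114/1225.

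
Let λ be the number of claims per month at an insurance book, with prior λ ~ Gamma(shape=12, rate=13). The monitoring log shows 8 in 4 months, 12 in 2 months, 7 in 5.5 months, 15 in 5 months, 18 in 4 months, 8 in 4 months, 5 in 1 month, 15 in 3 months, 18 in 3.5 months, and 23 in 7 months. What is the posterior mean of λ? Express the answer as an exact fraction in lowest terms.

141/52

Total count: 8 + 12 + 7 + 15 + 18 + 8 + 5 + 15 + 18 + 23 = 129.
Total exposure: 4 + 2 + 5.5 + 5 + 4 + 4 + 1 + 3 + 3.5 + 7 = 39 months.
Gamma(α, β) with Poisson data over total exposure Σt gives posterior Gamma(α+Σx, β+Σt) = Gamma(141, 52).
Posterior mean = α'/β' = 141/52.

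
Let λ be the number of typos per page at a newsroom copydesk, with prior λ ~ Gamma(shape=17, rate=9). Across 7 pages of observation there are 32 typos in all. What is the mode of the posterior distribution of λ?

3

Total count 32 over total exposure 7 pages.
Posterior: α' = 17 + 32 = 49, β' = 9 + 7 = 16.
Posterior mode = (α'−1)/β' = 48/16 = 3.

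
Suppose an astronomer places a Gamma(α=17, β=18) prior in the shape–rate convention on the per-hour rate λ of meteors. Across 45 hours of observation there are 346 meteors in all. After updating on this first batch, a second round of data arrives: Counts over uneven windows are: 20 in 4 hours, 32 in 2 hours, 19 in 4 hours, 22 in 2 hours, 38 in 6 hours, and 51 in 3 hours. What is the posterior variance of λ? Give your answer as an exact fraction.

Total count 346 over total exposure 45 hours.
After the first batch: Gamma(17 + 346, 18 + 45) = Gamma(363, 63).
Total count: 20 + 32 + 19 + 22 + 38 + 51 = 182.
Total exposure: 4 + 2 + 4 + 2 + 6 + 3 = 21 hours.
After the second batch: Gamma(363 + 182, 63 + 21) = Gamma(545, 84).
Posterior variance = α'/β'² = 545/7056.

545/7056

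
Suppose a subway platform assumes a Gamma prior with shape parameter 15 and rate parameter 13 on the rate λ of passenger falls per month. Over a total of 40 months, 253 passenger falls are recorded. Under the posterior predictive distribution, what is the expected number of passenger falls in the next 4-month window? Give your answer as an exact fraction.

Total count 253 over total exposure 40 months.
The Gamma prior is conjugate for the Poisson rate, so λ | data ~ Gamma(15+253, 13+40) = Gamma(268, 53).
Predictive mean over a 4-month window = T·E[λ|data] = 4·268/53 = 1072/53.

1072/53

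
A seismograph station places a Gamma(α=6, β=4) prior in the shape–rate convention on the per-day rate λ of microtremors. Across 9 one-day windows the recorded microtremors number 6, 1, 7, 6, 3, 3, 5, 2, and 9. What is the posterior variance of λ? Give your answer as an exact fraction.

Total count: 6 + 1 + 7 + 6 + 3 + 3 + 5 + 2 + 9 = 42.
Total exposure: 9 days.
Posterior: α' = 6 + 42 = 48, β' = 4 + 9 = 13.
Posterior variance = α'/β'² = 48/169.

48/169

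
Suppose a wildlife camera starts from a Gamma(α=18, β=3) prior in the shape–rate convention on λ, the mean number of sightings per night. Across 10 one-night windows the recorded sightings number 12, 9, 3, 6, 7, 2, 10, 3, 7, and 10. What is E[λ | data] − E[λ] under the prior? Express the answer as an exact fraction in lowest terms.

9/13

Total count: 12 + 9 + 3 + 6 + 7 + 2 + 10 + 3 + 7 + 10 = 69.
Total exposure: 10 nights.
By Gamma–Poisson conjugacy, the posterior is Gamma(α + Σx, β + Σt) = Gamma(18 + 69, 3 + 10) = Gamma(87, 13).
Posterior mean = 87/13 = 87/13; prior mean = 18/3 = 6. Difference = 87/13 − 6 = 9/13.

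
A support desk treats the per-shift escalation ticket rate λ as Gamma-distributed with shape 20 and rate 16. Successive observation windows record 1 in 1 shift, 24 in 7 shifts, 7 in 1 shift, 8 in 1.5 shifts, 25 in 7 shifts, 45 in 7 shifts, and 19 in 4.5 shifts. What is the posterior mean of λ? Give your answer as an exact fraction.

Total count: 1 + 24 + 7 + 8 + 25 + 45 + 19 = 129.
Total exposure: 1 + 7 + 1 + 1.5 + 7 + 7 + 4.5 = 29 shifts.
The Gamma prior is conjugate for the Poisson rate, so λ | data ~ Gamma(20+129, 16+29) = Gamma(149, 45).
Posterior mean = α'/β' = 149/45.

149/45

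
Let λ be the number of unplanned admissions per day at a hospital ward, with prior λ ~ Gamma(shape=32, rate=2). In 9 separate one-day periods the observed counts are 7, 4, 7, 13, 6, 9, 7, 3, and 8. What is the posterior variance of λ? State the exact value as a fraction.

96/121

Total count: 7 + 4 + 7 + 13 + 6 + 9 + 7 + 3 + 8 = 64.
Total exposure: 9 days.
Conjugate update: add total count to the shape and total exposure to the rate, giving Gamma(96, 11).
Posterior variance = α'/β'² = 96/121.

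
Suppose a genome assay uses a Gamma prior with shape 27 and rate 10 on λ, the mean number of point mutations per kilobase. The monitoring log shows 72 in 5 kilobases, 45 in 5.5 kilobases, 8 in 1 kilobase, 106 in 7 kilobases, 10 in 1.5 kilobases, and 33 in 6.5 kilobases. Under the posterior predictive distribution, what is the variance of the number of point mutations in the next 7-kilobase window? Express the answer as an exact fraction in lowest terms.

Total count: 72 + 45 + 8 + 106 + 10 + 33 = 274.
Total exposure: 5 + 5.5 + 1 + 7 + 1.5 + 6.5 = 26.5 kilobases.
The Gamma prior is conjugate for the Poisson rate, so λ | data ~ Gamma(27+274, 10+26.5) = Gamma(301, 73/2).
The posterior predictive for a window of length T is Negative Binomial with variance T·α'·(β'+T)/β'² = 7·301·(87/2)/(5329/4) = 366618/5329.

366618/5329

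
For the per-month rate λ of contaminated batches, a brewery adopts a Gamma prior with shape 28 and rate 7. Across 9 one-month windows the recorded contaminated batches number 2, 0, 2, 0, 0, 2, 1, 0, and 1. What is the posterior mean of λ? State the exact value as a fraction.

Total count: 2 + 0 + 2 + 0 + 0 + 2 + 1 + 0 + 1 = 8.
Total exposure: 9 months.
Conjugate update: add total count to the shape and total exposure to the rate, giving Gamma(36, 16).
Posterior mean = α'/β' = 36/16 = 9/4.

9/4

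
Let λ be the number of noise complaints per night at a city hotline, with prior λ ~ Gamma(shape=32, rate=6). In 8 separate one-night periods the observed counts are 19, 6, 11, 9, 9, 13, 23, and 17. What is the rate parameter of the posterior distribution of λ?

Total count: 19 + 6 + 11 + 9 + 9 + 13 + 23 + 17 = 107.
Total exposure: 8 nights.
By Gamma–Poisson conjugacy, the posterior is Gamma(α + Σx, β + Σt) = Gamma(32 + 107, 6 + 8) = Gamma(139, 14).

14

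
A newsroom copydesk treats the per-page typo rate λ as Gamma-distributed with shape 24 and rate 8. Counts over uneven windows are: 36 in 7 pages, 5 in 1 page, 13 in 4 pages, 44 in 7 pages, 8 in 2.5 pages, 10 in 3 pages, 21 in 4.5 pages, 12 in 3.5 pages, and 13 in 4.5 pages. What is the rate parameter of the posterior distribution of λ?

45

Total count: 36 + 5 + 13 + 44 + 8 + 10 + 21 + 12 + 13 = 162.
Total exposure: 7 + 1 + 4 + 7 + 2.5 + 3 + 4.5 + 3.5 + 4.5 = 37 pages.
Conjugate update: add total count to the shape and total exposure to the rate, giving Gamma(186, 45).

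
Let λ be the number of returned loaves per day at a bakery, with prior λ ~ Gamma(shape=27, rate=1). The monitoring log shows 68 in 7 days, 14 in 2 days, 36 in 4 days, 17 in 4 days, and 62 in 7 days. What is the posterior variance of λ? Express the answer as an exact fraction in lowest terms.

224/625

Total count: 68 + 14 + 36 + 17 + 62 = 197.
Total exposure: 7 + 2 + 4 + 4 + 7 = 24 days.
Posterior: α' = 27 + 197 = 224, β' = 1 + 24 = 25.
Posterior variance = α'/β'² = 224/625.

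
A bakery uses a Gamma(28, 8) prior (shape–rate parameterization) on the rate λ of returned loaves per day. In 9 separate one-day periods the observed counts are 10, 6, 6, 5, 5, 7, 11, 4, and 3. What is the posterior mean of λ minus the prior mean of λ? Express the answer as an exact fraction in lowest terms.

3/2

Total count: 10 + 6 + 6 + 5 + 5 + 7 + 11 + 4 + 3 = 57.
Total exposure: 9 days.
The Gamma prior is conjugate for the Poisson rate, so λ | data ~ Gamma(28+57, 8+9) = Gamma(85, 17).
Posterior mean = 85/17 = 5; prior mean = 28/8 = 7/2. Difference = 5 − 7/2 = 3/2.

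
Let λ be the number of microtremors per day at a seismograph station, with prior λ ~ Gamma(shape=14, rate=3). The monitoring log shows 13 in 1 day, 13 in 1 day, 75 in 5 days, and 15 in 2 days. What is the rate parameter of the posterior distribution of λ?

Total count: 13 + 13 + 75 + 15 = 116.
Total exposure: 1 + 1 + 5 + 2 = 9 days.
The Gamma prior is conjugate for the Poisson rate, so λ | data ~ Gamma(14+116, 3+9) = Gamma(130, 12).

12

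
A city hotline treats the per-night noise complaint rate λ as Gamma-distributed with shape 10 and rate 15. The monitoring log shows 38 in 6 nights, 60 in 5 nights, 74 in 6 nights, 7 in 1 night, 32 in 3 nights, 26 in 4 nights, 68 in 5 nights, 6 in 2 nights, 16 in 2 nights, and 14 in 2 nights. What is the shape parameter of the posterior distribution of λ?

351

Total count: 38 + 60 + 74 + 7 + 32 + 26 + 68 + 6 + 16 + 14 = 341.
Total exposure: 6 + 5 + 6 + 1 + 3 + 4 + 5 + 2 + 2 + 2 = 36 nights.
The Gamma prior is conjugate for the Poisson rate, so λ | data ~ Gamma(10+341, 15+36) = Gamma(351, 51).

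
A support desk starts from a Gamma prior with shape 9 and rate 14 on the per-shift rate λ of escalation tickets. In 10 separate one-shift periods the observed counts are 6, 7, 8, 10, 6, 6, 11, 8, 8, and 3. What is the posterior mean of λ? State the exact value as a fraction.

41/12

Total count: 6 + 7 + 8 + 10 + 6 + 6 + 11 + 8 + 8 + 3 = 73.
Total exposure: 10 shifts.
By Gamma–Poisson conjugacy, the posterior is Gamma(α + Σx, β + Σt) = Gamma(9 + 73, 14 + 10) = Gamma(82, 24).
Posterior mean = α'/β' = 82/24 = 41/12.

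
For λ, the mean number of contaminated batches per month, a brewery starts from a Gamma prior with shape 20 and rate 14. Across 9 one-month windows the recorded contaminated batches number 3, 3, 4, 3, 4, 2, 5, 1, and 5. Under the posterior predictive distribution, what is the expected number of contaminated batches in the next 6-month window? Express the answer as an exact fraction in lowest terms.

300/23

Total count: 3 + 3 + 4 + 3 + 4 + 2 + 5 + 1 + 5 = 30.
Total exposure: 9 months.
Posterior: α' = 20 + 30 = 50, β' = 14 + 9 = 23.
Predictive mean over a 6-month window = T·E[λ|data] = 6·50/23 = 300/23.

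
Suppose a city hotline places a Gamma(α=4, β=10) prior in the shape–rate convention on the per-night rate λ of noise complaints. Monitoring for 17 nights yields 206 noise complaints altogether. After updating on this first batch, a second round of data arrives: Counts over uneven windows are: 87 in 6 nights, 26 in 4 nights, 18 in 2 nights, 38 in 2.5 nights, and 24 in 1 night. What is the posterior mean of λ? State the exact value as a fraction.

806/85

Total count 206 over total exposure 17 nights.
After the first batch: Gamma(4 + 206, 10 + 17) = Gamma(210, 27).
Total count: 87 + 26 + 18 + 38 + 24 = 193.
Total exposure: 6 + 4 + 2 + 2.5 + 1 = 15.5 nights.
After the second batch: Gamma(210 + 193, 27 + 15.5) = Gamma(403, 85/2).
Posterior mean = α'/β' = 403/(85/2) = 806/85.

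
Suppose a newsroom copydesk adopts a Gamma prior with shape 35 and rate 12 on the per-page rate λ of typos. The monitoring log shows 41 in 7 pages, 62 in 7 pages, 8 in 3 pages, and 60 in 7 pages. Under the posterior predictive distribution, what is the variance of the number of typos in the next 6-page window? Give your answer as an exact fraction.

721/18

Total count: 41 + 62 + 8 + 60 = 171.
Total exposure: 7 + 7 + 3 + 7 = 24 pages.
Conjugate update: add total count to the shape and total exposure to the rate, giving Gamma(206, 36).
The posterior predictive for a window of length T is Negative Binomial with variance T·α'·(β'+T)/β'² = 6·206·42/1296 = 721/18.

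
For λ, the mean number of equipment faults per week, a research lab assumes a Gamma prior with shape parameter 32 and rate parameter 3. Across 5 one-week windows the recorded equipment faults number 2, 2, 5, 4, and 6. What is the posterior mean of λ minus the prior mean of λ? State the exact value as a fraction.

Total count: 2 + 2 + 5 + 4 + 6 = 19.
Total exposure: 5 weeks.
Posterior: α' = 32 + 19 = 51, β' = 3 + 5 = 8.
Posterior mean = 51/8 = 51/8; prior mean = 32/3 = 32/3. Difference = 51/8 − 32/3 = -103/24.

-103/24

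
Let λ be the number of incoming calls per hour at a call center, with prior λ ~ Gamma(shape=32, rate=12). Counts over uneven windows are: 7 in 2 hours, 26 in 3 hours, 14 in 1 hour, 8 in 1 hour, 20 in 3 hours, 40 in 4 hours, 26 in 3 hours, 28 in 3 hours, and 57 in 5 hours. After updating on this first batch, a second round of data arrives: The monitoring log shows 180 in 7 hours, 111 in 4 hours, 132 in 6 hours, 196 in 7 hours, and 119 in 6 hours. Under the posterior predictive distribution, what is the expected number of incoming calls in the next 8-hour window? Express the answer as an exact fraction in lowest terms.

7968/67

Total count: 7 + 26 + 14 + 8 + 20 + 40 + 26 + 28 + 57 = 226.
Total exposure: 2 + 3 + 1 + 1 + 3 + 4 + 3 + 3 + 5 = 25 hours.
After the first batch: Gamma(32 + 226, 12 + 25) = Gamma(258, 37).
Total count: 180 + 111 + 132 + 196 + 119 = 738.
Total exposure: 7 + 4 + 6 + 7 + 6 = 30 hours.
After the second batch: Gamma(258 + 738, 37 + 30) = Gamma(996, 67).
Predictive mean over an 8-hour window = T·E[λ|data] = 8·996/67 = 7968/67.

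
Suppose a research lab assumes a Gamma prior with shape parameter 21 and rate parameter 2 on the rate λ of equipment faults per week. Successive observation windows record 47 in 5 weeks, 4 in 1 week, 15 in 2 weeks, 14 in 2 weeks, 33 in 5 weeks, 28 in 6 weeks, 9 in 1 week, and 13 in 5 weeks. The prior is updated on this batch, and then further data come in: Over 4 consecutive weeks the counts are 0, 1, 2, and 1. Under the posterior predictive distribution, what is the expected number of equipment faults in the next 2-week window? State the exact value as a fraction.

Total count: 47 + 4 + 15 + 14 + 33 + 28 + 9 + 13 = 163.
Total exposure: 5 + 1 + 2 + 2 + 5 + 6 + 1 + 5 = 27 weeks.
After the first batch: Gamma(21 + 163, 2 + 27) = Gamma(184, 29).
Total count: 0 + 1 + 2 + 1 = 4.
Total exposure: 4 weeks.
After the second batch: Gamma(184 + 4, 29 + 4) = Gamma(188, 33).
Predictive mean over a 2-week window = T·E[λ|data] = 2·188/33 = 376/33.

376/33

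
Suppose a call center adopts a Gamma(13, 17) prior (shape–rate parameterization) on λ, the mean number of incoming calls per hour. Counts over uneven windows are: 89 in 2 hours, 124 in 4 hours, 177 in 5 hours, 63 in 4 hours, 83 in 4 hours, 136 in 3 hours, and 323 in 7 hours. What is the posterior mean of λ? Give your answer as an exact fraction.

Total count: 89 + 124 + 177 + 63 + 83 + 136 + 323 = 995.
Total exposure: 2 + 4 + 5 + 4 + 4 + 3 + 7 = 29 hours.
The Gamma prior is conjugate for the Poisson rate, so λ | data ~ Gamma(13+995, 17+29) = Gamma(1008, 46).
Posterior mean = α'/β' = 1008/46 = 504/23.

504/23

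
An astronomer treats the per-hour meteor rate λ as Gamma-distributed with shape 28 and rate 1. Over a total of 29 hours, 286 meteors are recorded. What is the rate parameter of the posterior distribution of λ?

Total count 286 over total exposure 29 hours.
Conjugate update: add total count to the shape and total exposure to the rate, giving Gamma(314, 30).

30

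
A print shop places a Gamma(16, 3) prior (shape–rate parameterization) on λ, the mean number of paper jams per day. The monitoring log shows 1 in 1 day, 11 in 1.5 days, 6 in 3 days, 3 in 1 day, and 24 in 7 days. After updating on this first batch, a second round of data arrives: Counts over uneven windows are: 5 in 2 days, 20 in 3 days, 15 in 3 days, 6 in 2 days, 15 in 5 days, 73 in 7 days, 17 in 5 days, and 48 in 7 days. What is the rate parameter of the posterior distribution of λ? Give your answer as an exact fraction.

Total count: 1 + 11 + 6 + 3 + 24 = 45.
Total exposure: 1 + 1.5 + 3 + 1 + 7 = 13.5 days.
After the first batch: Gamma(16 + 45, 3 + 13.5) = Gamma(61, 33/2).
Total count: 5 + 20 + 15 + 6 + 15 + 73 + 17 + 48 = 199.
Total exposure: 2 + 3 + 3 + 2 + 5 + 7 + 5 + 7 = 34 days.
After the second batch: Gamma(61 + 199, 33/2 + 34) = Gamma(260, 101/2).

101/2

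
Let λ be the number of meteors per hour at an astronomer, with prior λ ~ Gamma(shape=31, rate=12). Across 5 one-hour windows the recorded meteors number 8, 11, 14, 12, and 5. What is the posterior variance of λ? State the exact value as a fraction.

81/289

Total count: 8 + 11 + 14 + 12 + 5 = 50.
Total exposure: 5 hours.
By Gamma–Poisson conjugacy, the posterior is Gamma(α + Σx, β + Σt) = Gamma(31 + 50, 12 + 5) = Gamma(81, 17).
Posterior variance = α'/β'² = 81/289.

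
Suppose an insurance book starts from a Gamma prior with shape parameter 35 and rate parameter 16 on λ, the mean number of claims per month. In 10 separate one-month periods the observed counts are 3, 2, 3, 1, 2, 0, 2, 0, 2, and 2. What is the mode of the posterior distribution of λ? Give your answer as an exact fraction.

Total count: 3 + 2 + 3 + 1 + 2 + 0 + 2 + 0 + 2 + 2 = 17.
Total exposure: 10 months.
By Gamma–Poisson conjugacy, the posterior is Gamma(α + Σx, β + Σt) = Gamma(35 + 17, 16 + 10) = Gamma(52, 26).
Posterior mode = (α'−1)/β' = 51/26.

51/26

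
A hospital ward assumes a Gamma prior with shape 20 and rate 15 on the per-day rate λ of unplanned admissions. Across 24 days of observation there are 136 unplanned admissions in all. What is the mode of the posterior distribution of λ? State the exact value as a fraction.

155/39

Total count 136 over total exposure 24 days.
Gamma(α, β) with Poisson data over total exposure Σt gives posterior Gamma(α+Σx, β+Σt) = Gamma(156, 39).
Posterior mode = (α'−1)/β' = 155/39.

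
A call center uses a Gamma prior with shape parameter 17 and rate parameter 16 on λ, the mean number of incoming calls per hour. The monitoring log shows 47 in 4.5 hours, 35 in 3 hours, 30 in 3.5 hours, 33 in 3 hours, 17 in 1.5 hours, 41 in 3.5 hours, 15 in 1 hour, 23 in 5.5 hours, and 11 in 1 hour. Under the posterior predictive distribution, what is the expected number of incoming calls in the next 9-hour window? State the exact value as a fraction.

Total count: 47 + 35 + 30 + 33 + 17 + 41 + 15 + 23 + 11 = 252.
Total exposure: 4.5 + 3 + 3.5 + 3 + 1.5 + 3.5 + 1 + 5.5 + 1 = 26.5 hours.
Conjugate update: add total count to the shape and total exposure to the rate, giving Gamma(269, 85/2).
Predictive mean over a 9-hour window = T·E[λ|data] = 9·269/(85/2) = 4842/85.

4842/85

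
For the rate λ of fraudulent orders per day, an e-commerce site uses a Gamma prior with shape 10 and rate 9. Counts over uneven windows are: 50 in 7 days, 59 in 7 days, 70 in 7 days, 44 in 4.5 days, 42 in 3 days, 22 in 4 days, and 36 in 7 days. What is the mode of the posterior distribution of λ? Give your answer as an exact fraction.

664/97

Total count: 50 + 59 + 70 + 44 + 42 + 22 + 36 = 323.
Total exposure: 7 + 7 + 7 + 4.5 + 3 + 4 + 7 = 39.5 days.
Gamma(α, β) with Poisson data over total exposure Σt gives posterior Gamma(α+Σx, β+Σt) = Gamma(333, 97/2).
Posterior mode = (α'−1)/β' = 332/(97/2) = 664/97.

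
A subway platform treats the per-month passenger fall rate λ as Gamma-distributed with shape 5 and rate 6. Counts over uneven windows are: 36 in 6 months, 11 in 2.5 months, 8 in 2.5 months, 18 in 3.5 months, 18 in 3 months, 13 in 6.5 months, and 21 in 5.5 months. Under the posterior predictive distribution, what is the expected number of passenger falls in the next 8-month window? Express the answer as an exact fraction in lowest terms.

2080/71

Total count: 36 + 11 + 8 + 18 + 18 + 13 + 21 = 125.
Total exposure: 6 + 2.5 + 2.5 + 3.5 + 3 + 6.5 + 5.5 = 29.5 months.
Conjugate update: add total count to the shape and total exposure to the rate, giving Gamma(130, 71/2).
Predictive mean over an 8-month window = T·E[λ|data] = 8·130/(71/2) = 2080/71.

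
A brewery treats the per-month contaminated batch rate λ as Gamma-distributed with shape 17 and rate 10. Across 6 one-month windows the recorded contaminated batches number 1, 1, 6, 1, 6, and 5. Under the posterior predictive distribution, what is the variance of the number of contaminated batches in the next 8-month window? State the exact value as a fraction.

Total count: 1 + 1 + 6 + 1 + 6 + 5 = 20.
Total exposure: 6 months.
Conjugate update: add total count to the shape and total exposure to the rate, giving Gamma(37, 16).
The posterior predictive for a window of length T is Negative Binomial with variance T·α'·(β'+T)/β'² = 8·37·24/256 = 111/4.

111/4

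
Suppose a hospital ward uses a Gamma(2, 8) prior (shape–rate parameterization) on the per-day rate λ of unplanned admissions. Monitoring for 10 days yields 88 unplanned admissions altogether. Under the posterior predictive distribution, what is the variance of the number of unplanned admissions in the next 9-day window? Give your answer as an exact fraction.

Total count 88 over total exposure 10 days.
Gamma(α, β) with Poisson data over total exposure Σt gives posterior Gamma(α+Σx, β+Σt) = Gamma(90, 18).
The posterior predictive for a window of length T is Negative Binomial with variance T·α'·(β'+T)/β'² = 9·90·27/324 = 135/2.

135/2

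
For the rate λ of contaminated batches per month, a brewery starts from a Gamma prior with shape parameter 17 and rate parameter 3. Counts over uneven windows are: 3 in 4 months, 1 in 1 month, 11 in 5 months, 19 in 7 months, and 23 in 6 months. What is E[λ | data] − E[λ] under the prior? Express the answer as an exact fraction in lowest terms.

-110/39

Total count: 3 + 1 + 11 + 19 + 23 = 57.
Total exposure: 4 + 1 + 5 + 7 + 6 = 23 months.
By Gamma–Poisson conjugacy, the posterior is Gamma(α + Σx, β + Σt) = Gamma(17 + 57, 3 + 23) = Gamma(74, 26).
Posterior mean = 74/26 = 37/13; prior mean = 17/3 = 17/3. Difference = 37/13 − 17/3 = -110/39.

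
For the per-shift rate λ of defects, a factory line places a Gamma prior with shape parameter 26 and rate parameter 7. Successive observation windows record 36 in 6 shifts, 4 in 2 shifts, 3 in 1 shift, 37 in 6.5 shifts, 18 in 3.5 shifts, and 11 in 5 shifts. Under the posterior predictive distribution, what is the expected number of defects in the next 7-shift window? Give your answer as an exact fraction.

945/31

Total count: 36 + 4 + 3 + 37 + 18 + 11 = 109.
Total exposure: 6 + 2 + 1 + 6.5 + 3.5 + 5 = 24 shifts.
By Gamma–Poisson conjugacy, the posterior is Gamma(α + Σx, β + Σt) = Gamma(26 + 109, 7 + 24) = Gamma(135, 31).
Predictive mean over a 7-shift window = T·E[λ|data] = 7·135/31 = 945/31.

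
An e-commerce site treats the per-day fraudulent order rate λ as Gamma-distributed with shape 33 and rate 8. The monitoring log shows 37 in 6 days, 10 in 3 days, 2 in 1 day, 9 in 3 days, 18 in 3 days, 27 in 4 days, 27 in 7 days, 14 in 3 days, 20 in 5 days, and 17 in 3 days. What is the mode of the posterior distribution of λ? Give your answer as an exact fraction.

Total count: 37 + 10 + 2 + 9 + 18 + 27 + 27 + 14 + 20 + 17 = 181.
Total exposure: 6 + 3 + 1 + 3 + 3 + 4 + 7 + 3 + 5 + 3 = 38 days.
Conjugate update: add total count to the shape and total exposure to the rate, giving Gamma(214, 46).
Posterior mode = (α'−1)/β' = 213/46.

213/46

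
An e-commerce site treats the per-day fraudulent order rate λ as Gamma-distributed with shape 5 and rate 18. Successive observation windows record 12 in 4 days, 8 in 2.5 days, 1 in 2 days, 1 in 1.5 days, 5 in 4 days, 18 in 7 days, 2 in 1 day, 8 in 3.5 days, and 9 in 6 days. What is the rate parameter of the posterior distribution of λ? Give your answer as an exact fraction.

Total count: 12 + 8 + 1 + 1 + 5 + 18 + 2 + 8 + 9 = 64.
Total exposure: 4 + 2.5 + 2 + 1.5 + 4 + 7 + 1 + 3.5 + 6 = 31.5 days.
Posterior: α' = 5 + 64 = 69, β' = 18 + 31.5 = 99/2.

99/2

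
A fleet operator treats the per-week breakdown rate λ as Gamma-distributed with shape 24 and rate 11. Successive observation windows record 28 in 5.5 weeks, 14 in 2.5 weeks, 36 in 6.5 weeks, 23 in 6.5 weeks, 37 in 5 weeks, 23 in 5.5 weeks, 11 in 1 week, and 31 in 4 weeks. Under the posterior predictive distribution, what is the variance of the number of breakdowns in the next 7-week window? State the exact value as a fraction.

Total count: 28 + 14 + 36 + 23 + 37 + 23 + 11 + 31 = 203.
Total exposure: 5.5 + 2.5 + 6.5 + 6.5 + 5 + 5.5 + 1 + 4 = 36.5 weeks.
Gamma(α, β) with Poisson data over total exposure Σt gives posterior Gamma(α+Σx, β+Σt) = Gamma(227, 95/2).
The posterior predictive for a window of length T is Negative Binomial with variance T·α'·(β'+T)/β'² = 7·227·(109/2)/(9025/4) = 346402/9025.

346402/9025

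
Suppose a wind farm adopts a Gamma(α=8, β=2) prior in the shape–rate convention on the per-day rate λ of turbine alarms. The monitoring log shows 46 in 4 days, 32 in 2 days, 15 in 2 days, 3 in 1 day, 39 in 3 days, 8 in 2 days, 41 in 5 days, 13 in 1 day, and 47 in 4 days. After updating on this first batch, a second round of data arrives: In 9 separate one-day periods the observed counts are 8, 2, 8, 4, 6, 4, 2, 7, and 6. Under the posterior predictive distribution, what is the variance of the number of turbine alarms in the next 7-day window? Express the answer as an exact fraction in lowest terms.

1794/25

Total count: 46 + 32 + 15 + 3 + 39 + 8 + 41 + 13 + 47 = 244.
Total exposure: 4 + 2 + 2 + 1 + 3 + 2 + 5 + 1 + 4 = 24 days.
After the first batch: Gamma(8 + 244, 2 + 24) = Gamma(252, 26).
Total count: 8 + 2 + 8 + 4 + 6 + 4 + 2 + 7 + 6 = 47.
Total exposure: 9 days.
After the second batch: Gamma(252 + 47, 26 + 9) = Gamma(299, 35).
The posterior predictive for a window of length T is Negative Binomial with variance T·α'·(β'+T)/β'² = 7·299·42/1225 = 1794/25.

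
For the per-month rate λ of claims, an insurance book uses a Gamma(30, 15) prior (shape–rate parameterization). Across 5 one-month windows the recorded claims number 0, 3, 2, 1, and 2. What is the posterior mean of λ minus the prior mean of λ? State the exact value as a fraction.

Total count: 0 + 3 + 2 + 1 + 2 = 8.
Total exposure: 5 months.
Conjugate update: add total count to the shape and total exposure to the rate, giving Gamma(38, 20).
Posterior mean = 38/20 = 19/10; prior mean = 30/15 = 2. Difference = 19/10 − 2 = -1/10.

-1/10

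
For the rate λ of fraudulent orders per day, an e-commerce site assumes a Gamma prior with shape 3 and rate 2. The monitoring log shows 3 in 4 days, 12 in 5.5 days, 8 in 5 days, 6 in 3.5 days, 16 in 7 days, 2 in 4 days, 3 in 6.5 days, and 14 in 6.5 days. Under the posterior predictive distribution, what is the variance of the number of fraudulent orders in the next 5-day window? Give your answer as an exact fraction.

16415/1936

Total count: 3 + 12 + 8 + 6 + 16 + 2 + 3 + 14 = 64.
Total exposure: 4 + 5.5 + 5 + 3.5 + 7 + 4 + 6.5 + 6.5 = 42 days.
By Gamma–Poisson conjugacy, the posterior is Gamma(α + Σx, β + Σt) = Gamma(3 + 64, 2 + 42) = Gamma(67, 44).
The posterior predictive for a window of length T is Negative Binomial with variance T·α'·(β'+T)/β'² = 5·67·49/1936 = 16415/1936.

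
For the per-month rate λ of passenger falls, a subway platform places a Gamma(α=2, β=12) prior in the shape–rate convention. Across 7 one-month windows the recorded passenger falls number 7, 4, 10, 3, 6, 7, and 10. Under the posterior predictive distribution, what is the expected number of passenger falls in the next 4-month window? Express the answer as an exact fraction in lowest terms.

Total count: 7 + 4 + 10 + 3 + 6 + 7 + 10 = 47.
Total exposure: 7 months.
Conjugate update: add total count to the shape and total exposure to the rate, giving Gamma(49, 19).
Predictive mean over a 4-month window = T·E[λ|data] = 4·49/19 = 196/19.

196/19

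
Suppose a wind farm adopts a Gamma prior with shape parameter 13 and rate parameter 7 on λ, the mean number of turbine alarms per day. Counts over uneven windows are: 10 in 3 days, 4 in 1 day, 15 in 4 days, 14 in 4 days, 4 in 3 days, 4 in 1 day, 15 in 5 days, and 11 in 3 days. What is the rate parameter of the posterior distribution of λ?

Total count: 10 + 4 + 15 + 14 + 4 + 4 + 15 + 11 = 77.
Total exposure: 3 + 1 + 4 + 4 + 3 + 1 + 5 + 3 = 24 days.
Gamma(α, β) with Poisson data over total exposure Σt gives posterior Gamma(α+Σx, β+Σt) = Gamma(90, 31).

31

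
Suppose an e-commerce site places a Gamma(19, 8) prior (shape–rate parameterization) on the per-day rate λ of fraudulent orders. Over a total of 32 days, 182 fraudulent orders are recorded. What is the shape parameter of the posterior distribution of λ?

201

Total count 182 over total exposure 32 days.
Conjugate update: add total count to the shape and total exposure to the rate, giving Gamma(201, 40).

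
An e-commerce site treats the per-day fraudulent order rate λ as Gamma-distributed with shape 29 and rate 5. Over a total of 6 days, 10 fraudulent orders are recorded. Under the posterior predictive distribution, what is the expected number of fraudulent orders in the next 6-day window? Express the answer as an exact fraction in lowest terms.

Total count 10 over total exposure 6 days.
By Gamma–Poisson conjugacy, the posterior is Gamma(α + Σx, β + Σt) = Gamma(29 + 10, 5 + 6) = Gamma(39, 11).
Predictive mean over a 6-day window = T·E[λ|data] = 6·39/11 = 234/11.

234/11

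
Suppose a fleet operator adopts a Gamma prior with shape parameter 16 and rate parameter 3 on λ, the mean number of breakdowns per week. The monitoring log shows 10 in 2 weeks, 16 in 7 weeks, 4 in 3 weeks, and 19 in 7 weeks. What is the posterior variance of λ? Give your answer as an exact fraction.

Total count: 10 + 16 + 4 + 19 = 49.
Total exposure: 2 + 7 + 3 + 7 = 19 weeks.
Gamma(α, β) with Poisson data over total exposure Σt gives posterior Gamma(α+Σx, β+Σt) = Gamma(65, 22).
Posterior variance = α'/β'² = 65/484.

65/484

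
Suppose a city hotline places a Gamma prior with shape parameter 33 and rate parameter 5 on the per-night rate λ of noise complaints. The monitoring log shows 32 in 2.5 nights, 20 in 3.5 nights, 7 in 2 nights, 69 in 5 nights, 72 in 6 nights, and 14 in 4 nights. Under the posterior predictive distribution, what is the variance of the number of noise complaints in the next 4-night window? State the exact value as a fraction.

Total count: 32 + 20 + 7 + 69 + 72 + 14 = 214.
Total exposure: 2.5 + 3.5 + 2 + 5 + 6 + 4 = 23 nights.
Conjugate update: add total count to the shape and total exposure to the rate, giving Gamma(247, 28).
The posterior predictive for a window of length T is Negative Binomial with variance T·α'·(β'+T)/β'² = 4·247·32/784 = 1976/49.

1976/49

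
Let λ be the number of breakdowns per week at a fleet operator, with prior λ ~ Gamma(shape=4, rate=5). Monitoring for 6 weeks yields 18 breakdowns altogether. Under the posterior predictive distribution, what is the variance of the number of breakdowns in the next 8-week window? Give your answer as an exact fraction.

304/11

Total count 18 over total exposure 6 weeks.
Conjugate update: add total count to the shape and total exposure to the rate, giving Gamma(22, 11).
The posterior predictive for a window of length T is Negative Binomial with variance T·α'·(β'+T)/β'² = 8·22·19/121 = 304/11.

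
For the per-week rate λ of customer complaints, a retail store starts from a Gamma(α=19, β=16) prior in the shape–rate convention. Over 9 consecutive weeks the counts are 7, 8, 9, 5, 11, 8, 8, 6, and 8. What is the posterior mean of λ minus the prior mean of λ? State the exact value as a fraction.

949/400

Total count: 7 + 8 + 9 + 5 + 11 + 8 + 8 + 6 + 8 = 70.
Total exposure: 9 weeks.
Conjugate update: add total count to the shape and total exposure to the rate, giving Gamma(89, 25).
Posterior mean = 89/25 = 89/25; prior mean = 19/16 = 19/16. Difference = 89/25 − 19/16 = 949/400.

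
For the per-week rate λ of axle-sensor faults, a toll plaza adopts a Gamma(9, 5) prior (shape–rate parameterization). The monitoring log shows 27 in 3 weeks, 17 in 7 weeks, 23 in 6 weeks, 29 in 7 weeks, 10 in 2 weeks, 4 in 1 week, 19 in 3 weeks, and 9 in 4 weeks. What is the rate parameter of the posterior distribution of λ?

Total count: 27 + 17 + 23 + 29 + 10 + 4 + 19 + 9 = 138.
Total exposure: 3 + 7 + 6 + 7 + 2 + 1 + 3 + 4 = 33 weeks.
Conjugate update: add total count to the shape and total exposure to the rate, giving Gamma(147, 38).

38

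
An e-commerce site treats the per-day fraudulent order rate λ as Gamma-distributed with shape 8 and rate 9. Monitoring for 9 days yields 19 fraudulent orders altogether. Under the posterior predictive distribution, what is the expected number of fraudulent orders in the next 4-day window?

Total count 19 over total exposure 9 days.
Conjugate update: add total count to the shape and total exposure to the rate, giving Gamma(27, 18).
Predictive mean over a 4-day window = T·E[λ|data] = 4·27/18 = 6.

6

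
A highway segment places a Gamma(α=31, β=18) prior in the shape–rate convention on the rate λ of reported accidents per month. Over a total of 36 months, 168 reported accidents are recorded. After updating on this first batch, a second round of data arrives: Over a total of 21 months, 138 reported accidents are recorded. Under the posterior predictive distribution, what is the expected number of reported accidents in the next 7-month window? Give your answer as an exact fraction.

Total count 168 over total exposure 36 months.
After the first batch: Gamma(31 + 168, 18 + 36) = Gamma(199, 54).
Total count 138 over total exposure 21 months.
After the second batch: Gamma(199 + 138, 54 + 21) = Gamma(337, 75).
Predictive mean over a 7-month window = T·E[λ|data] = 7·337/75 = 2359/75.

2359/75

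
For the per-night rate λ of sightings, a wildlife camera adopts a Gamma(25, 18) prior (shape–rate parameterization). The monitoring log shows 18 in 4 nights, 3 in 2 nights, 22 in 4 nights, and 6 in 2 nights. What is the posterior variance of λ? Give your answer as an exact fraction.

Total count: 18 + 3 + 22 + 6 = 49.
Total exposure: 4 + 2 + 4 + 2 = 12 nights.
By Gamma–Poisson conjugacy, the posterior is Gamma(α + Σx, β + Σt) = Gamma(25 + 49, 18 + 12) = Gamma(74, 30).
Posterior variance = α'/β'² = 74/900 = 37/450.

37/450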